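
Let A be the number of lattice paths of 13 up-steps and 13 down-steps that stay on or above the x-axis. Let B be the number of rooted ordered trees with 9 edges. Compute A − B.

738038

Paths of 13 up- and 13 down-steps that never dip below the axis are Dyck paths; their count is C_13. So A = C_13 = 742900.
Rooted ordered trees with n edges are counted by C_n; here n = 9. So B = C_9 = 4862.
A − B = 742900 − 4862 = 738038.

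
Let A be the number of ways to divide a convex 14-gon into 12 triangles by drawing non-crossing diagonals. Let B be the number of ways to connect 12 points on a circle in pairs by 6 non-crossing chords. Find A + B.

208144

A convex 14-gon is triangulated into 12 triangles, and the number of such triangulations is the Catalan number C_{14−2} = C_12. So A = C_12 = 208012.
Non-crossing perfect matchings of 2n points on a circle are counted by C_n; with 12 points, n = 6. So B = C_6 = 132.
A + B = 208012 + 132 = 208144.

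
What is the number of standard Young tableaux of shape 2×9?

Standard Young tableaux of shape 2×n are counted by C_n; here n = 9.
C_9 = C(18,9)/10 = 48620/10 = 4862.

4862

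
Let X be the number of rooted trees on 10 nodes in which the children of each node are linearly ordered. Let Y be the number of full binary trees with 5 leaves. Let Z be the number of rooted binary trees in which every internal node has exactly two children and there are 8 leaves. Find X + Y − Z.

4447

A rooted plane tree on 10 nodes has 9 edges, and such trees are counted by C_9. So X = C_9 = 4862.
A full binary tree with L leaves has L−1 internal nodes and is counted by C_{L−1}; L = 5 gives C_4. So Y = C_4 = 14.
Full binary trees with 8 leaves have 8−1 = 7 internal nodes, so there are C_7 of them. So Z = C_7 = 429.
X + Y − Z = 4862 + 14 − 429 = 4447.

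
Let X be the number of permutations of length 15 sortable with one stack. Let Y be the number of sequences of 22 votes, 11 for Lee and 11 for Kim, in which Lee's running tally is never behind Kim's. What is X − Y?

9636059

By Knuth's characterisation, the stack-sortable permutations of length 15 are the 231-avoiders, numbering C_15. So X = C_15 = 9694845.
Reading a vote for the leader as '(' and for the other as ')' turns such a sequence into a balanced string of 11 pairs, so the count is C_11. So Y = C_11 = 58786.
X − Y = 9694845 − 58786 = 9636059.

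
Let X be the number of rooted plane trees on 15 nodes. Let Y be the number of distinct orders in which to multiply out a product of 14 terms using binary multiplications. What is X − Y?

1931540

A rooted plane tree on 15 nodes has 14 edges, and such trees are counted by C_14. So X = C_14 = 2674440.
Bracketing 14 factors into binary products is counted by C_{14−1} = C_13. So Y = C_13 = 742900.
X − Y = 2674440 − 742900 = 1931540.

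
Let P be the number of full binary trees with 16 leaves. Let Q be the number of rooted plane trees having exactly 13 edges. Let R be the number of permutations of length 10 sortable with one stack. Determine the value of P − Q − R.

8935149

A full binary tree with L leaves has L−1 internal nodes and is counted by C_{L−1}; L = 16 gives C_15. So P = C_15 = 9694845.
Rooted ordered trees with n edges are counted by C_n; here n = 13. So Q = C_13 = 742900.
Stack-sortable permutations are exactly the 231-avoiding ones, counted by C_n; here n = 10. So R = C_10 = 16796.
P − Q − R = 9694845 − 742900 − 16796 = 8935149.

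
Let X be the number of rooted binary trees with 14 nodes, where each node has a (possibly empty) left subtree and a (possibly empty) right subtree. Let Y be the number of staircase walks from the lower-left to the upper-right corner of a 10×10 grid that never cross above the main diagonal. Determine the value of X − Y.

There are C_n binary search tree shapes on n keys; with n = 14 that is C_14. So X = C_14 = 2674440.
Monotone paths in an n×n grid that stay weakly below the diagonal are counted by C_n; here n = 10. So Y = C_10 = 16796.
X − Y = 2674440 − 16796 = 2657644.

2657644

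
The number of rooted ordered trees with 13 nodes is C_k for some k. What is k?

A rooted plane tree on 13 nodes has 12 edges, and such trees are counted by C_12.

12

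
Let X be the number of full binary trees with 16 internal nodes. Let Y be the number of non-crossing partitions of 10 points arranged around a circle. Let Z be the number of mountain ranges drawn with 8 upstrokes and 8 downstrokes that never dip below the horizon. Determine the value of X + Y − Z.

35373036

Full binary trees with n internal nodes are counted by C_n; here n = 16. So X = C_16 = 35357670.
Non-crossing partitions of an n-element set are counted by C_n; here n = 10. So Y = C_10 = 16796.
A Dyck path with 8 up-steps and 8 down-steps has semilength 8, so there are C_8 of them. So Z = C_8 = 1430.
X + Y − Z = 35357670 + 16796 − 1430 = 35373036.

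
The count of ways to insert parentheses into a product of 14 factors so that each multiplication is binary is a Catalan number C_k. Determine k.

13

Bracketing 14 factors into binary products is counted by C_{14−1} = C_13.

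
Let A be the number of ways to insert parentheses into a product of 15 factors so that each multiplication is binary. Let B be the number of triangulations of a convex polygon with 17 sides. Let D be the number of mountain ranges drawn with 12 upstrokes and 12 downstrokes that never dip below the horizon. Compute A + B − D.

12161273

Parenthesizations of m factors correspond to full binary trees with m leaves, counted by C_{m−1}; m = 15 gives C_14. So A = C_14 = 2674440.
Triangulations of a convex m-gon are counted by C_{m−2}; with m = 17 this is C_15. So B = C_15 = 9694845.
Paths of 12 up- and 12 down-steps that never dip below the axis are Dyck paths; their count is C_12. So D = C_12 = 208012.
A + B − D = 2674440 + 9694845 − 208012 = 12161273.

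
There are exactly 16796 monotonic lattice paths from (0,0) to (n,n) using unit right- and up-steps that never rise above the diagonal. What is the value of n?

10

Such diagonal-avoiding paths in an n×n grid are counted by C_n. The Catalan number equal to 16796 is C_10.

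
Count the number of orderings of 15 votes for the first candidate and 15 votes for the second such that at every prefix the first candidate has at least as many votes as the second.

9694845

Reading a vote for the leader as '(' and for the other as ')' turns such a sequence into a balanced string of 15 pairs, so the count is C_15.
C_15 = C(30,15)/16 = 155117520/16 = 9694845.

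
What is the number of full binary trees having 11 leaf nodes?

Full binary trees with 11 leaves have 11−1 = 10 internal nodes, so there are C_10 of them.
C_10 = C_9 · 2(2·9+1)/(9+2) = 4862 · 38/11 = 16796.

16796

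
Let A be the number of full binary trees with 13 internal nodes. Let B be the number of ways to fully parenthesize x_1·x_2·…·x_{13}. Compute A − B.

Full binary trees with n internal nodes are counted by C_n; here n = 13. So A = C_13 = 742900.
Parenthesizations of m factors correspond to full binary trees with m leaves, counted by C_{m−1}; m = 13 gives C_12. So B = C_12 = 208012.
A − B = 742900 − 208012 = 534888.

534888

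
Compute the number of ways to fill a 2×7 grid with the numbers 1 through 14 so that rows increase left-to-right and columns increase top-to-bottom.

Standard Young tableaux of shape 2×n are counted by C_n; here n = 7.
C_7 = C_6 · 2(2·6+1)/(6+2) = 132 · 26/8 = 429.

429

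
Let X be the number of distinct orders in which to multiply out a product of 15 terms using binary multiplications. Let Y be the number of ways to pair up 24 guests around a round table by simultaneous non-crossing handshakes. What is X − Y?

Bracketing 15 factors into binary products is counted by C_{15−1} = C_14. So X = C_14 = 2674440.
Non-crossing handshake pairings of 2n people are counted by C_n; 24 people gives n = 12. So Y = C_12 = 208012.
X − Y = 2674440 − 208012 = 2466428.

2466428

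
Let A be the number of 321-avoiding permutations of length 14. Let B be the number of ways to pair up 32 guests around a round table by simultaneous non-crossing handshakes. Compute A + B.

38032110

For any fixed pattern of length 3, the pattern-avoiding permutations of [14] number C_14. So A = C_14 = 2674440.
With 32 = 2·16 people, non-crossing handshake pairings are non-crossing perfect matchings on a circle, counted by C_16. So B = C_16 = 35357670.
A + B = 2674440 + 35357670 = 38032110.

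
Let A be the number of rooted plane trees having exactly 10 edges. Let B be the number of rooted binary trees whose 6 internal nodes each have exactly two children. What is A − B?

16664

Rooted ordered trees with n edges are counted by C_n; here n = 10. So A = C_10 = 16796.
The number of full binary trees on 6 internal nodes is the Catalan number C_6. So B = C_6 = 132.
A − B = 16796 − 132 = 16664.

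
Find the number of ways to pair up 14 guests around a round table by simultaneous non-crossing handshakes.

Non-crossing handshake pairings of 2n people are counted by C_n; 14 people gives n = 7.
C_7 = C(14,7)/8 = 3432/8 = 429.

429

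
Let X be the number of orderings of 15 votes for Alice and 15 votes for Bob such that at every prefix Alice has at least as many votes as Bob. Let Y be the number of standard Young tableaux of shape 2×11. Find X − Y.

9636059

Ballot sequences with n votes each where one side never trails are Dyck words, counted by C_n; here n = 15. So X = C_15 = 9694845.
By the hook-length formula (or a Dyck-path bijection), SYT of shape 2×11 number C_11. So Y = C_11 = 58786.
X − Y = 9694845 − 58786 = 9636059.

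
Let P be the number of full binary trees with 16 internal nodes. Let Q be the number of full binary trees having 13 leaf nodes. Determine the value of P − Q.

Full binary trees with n internal nodes are counted by C_n; here n = 16. So P = C_16 = 35357670.
Full binary trees with 13 leaves have 13−1 = 12 internal nodes, so there are C_12 of them. So Q = C_12 = 208012.
P − Q = 35357670 − 208012 = 35149658.

35149658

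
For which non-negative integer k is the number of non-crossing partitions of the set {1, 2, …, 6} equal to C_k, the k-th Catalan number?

6

The non-crossing partitions of [6] form a lattice of size C_6.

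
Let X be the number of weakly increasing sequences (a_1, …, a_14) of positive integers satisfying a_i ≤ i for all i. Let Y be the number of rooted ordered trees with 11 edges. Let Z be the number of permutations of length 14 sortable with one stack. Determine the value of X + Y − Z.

58786

Such sub-staircase sequences of length n are counted by C_n; here n = 14. So X = C_14 = 2674440.
Rooted ordered trees with n edges are counted by C_n; here n = 11. So Y = C_11 = 58786.
Stack-sortable permutations are exactly the 231-avoiding ones, counted by C_n; here n = 14. So Z = C_14 = 2674440.
X + Y − Z = 2674440 + 58786 − 2674440 = 58786.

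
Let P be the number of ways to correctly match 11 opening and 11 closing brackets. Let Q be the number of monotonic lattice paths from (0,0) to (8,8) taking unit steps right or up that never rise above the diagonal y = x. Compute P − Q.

Balanced strings of n pairs of brackets are counted by C_n; here n = 11. So P = C_11 = 58786.
Monotone paths in an n×n grid that stay weakly below the diagonal are counted by C_n; here n = 8. So Q = C_8 = 1430.
P − Q = 58786 − 1430 = 57356.

57356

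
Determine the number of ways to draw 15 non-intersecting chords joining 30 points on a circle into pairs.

9694845

Non-crossing perfect matchings of 2n points on a circle are counted by C_n; with 30 points, n = 15.
C_15 = C(30,15)/16 = 155117520/16 = 9694845.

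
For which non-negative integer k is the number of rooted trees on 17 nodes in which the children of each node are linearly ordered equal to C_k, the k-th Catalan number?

16

A rooted plane tree on 17 nodes has 16 edges, and such trees are counted by C_16.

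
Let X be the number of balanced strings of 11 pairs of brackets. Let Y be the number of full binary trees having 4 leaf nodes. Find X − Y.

With 11 pairs the number of balanced bracket strings is the Catalan number C_11. So X = C_11 = 58786.
Full binary trees with 4 leaves have 4−1 = 3 internal nodes, so there are C_3 of them. So Y = C_3 = 5.
X − Y = 58786 − 5 = 58781.

58781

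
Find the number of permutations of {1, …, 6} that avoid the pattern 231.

Permutations of [n] avoiding any single length-3 pattern are counted by C_n; here n = 6.
C_6 = C(12,6)/7 = 924/7 = 132.

132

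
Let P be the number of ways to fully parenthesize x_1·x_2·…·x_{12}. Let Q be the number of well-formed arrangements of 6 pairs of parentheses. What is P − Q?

58654

Bracketing 12 factors into binary products is counted by C_{12−1} = C_11. So P = C_11 = 58786.
A balanced arrangement of 6 bracket pairs is a Dyck word of semilength 6, so the count is C_6. So Q = C_6 = 132.
P − Q = 58786 − 132 = 58654.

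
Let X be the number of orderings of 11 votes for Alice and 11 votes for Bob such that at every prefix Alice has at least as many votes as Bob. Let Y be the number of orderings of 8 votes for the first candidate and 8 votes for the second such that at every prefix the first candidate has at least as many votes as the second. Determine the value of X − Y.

Reading a vote for the leader as '(' and for the other as ')' turns such a sequence into a balanced string of 11 pairs, so the count is C_11. So X = C_11 = 58786.
Ballot sequences with n votes each where one side never trails are Dyck words, counted by C_n; here n = 8. So Y = C_8 = 1430.
X − Y = 58786 − 1430 = 57356.

57356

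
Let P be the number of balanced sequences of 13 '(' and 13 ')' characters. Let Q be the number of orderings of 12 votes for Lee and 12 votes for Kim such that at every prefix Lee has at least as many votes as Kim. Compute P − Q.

With 13 pairs the number of balanced bracket strings is the Catalan number C_13. So P = C_13 = 742900.
Reading a vote for the leader as '(' and for the other as ')' turns such a sequence into a balanced string of 12 pairs, so the count is C_12. So Q = C_12 = 208012.
P − Q = 742900 − 208012 = 534888.

534888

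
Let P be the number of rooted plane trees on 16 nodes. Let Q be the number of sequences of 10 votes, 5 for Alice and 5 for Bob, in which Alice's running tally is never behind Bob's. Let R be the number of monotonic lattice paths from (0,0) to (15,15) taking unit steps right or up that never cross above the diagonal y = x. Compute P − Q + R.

Rooted ordered (plane) trees on m nodes have m−1 edges and are counted by C_{m−1}; m = 16 gives C_15. So P = C_15 = 9694845.
Ballot sequences with n votes each where one side never trails are Dyck words, counted by C_n; here n = 5. So Q = C_5 = 42.
Sub-diagonal monotone paths from (0,0) to (15,15) biject with Dyck paths of semilength 15, giving C_15. So R = C_15 = 9694845.
P − Q + R = 9694845 − 42 + 9694845 = 19389648.

19389648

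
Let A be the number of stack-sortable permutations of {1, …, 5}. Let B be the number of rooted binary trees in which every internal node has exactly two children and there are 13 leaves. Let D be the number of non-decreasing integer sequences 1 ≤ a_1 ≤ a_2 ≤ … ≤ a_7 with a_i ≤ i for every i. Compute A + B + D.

208483

Stack-sortable permutations are exactly the 231-avoiding ones, counted by C_n; here n = 5. So A = C_5 = 42.
A full binary tree with L leaves has L−1 internal nodes and is counted by C_{L−1}; L = 13 gives C_12. So B = C_12 = 208012.
Weakly increasing sequences with a_i ≤ i biject with Dyck paths of semilength 7, so there are C_7. So D = C_7 = 429.
A + B + D = 42 + 208012 + 429 = 208483.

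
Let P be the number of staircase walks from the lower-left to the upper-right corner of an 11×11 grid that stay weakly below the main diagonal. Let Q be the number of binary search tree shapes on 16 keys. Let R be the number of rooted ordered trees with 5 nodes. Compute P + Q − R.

Monotone paths in an n×n grid that stay weakly below the diagonal are counted by C_n; here n = 11. So P = C_11 = 58786.
Binary trees (left/right distinguished) on n nodes are counted by C_n; here n = 16. So Q = C_16 = 35357670.
Rooted ordered (plane) trees on m nodes have m−1 edges and are counted by C_{m−1}; m = 5 gives C_4. So R = C_4 = 14.
P + Q − R = 58786 + 35357670 − 14 = 35416442.

35416442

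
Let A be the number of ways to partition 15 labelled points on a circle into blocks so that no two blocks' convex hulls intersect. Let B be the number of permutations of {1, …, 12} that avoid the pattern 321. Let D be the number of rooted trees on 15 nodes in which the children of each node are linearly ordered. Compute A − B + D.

The non-crossing partitions of [15] form a lattice of size C_15. So A = C_15 = 9694845.
Permutations of [n] avoiding any single length-3 pattern are counted by C_n; here n = 12. So B = C_12 = 208012.
A rooted plane tree on 15 nodes has 14 edges, and such trees are counted by C_14. So D = C_14 = 2674440.
A − B + D = 9694845 − 208012 + 2674440 = 12161273.

12161273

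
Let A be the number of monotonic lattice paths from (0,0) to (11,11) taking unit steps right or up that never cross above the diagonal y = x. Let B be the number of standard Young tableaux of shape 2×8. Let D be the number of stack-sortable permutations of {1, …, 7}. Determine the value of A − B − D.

Sub-diagonal monotone paths from (0,0) to (11,11) biject with Dyck paths of semilength 11, giving C_11. So A = C_11 = 58786.
Standard Young tableaux of shape 2×n are counted by C_n; here n = 8. So B = C_8 = 1430.
By Knuth's characterisation, the stack-sortable permutations of length 7 are the 231-avoiders, numbering C_7. So D = C_7 = 429.
A − B − D = 58786 − 1430 − 429 = 56927.

56927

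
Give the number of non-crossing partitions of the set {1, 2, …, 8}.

1430

The non-crossing partitions of [8] form a lattice of size C_8.
C_8 = C(16,8)/9 = 12870/9 = 1430.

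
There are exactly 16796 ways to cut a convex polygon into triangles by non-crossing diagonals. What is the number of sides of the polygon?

Triangulations of a convex m-gon are counted by C_{m−2}; 16796 = C_10.
So m − 2 = 10, giving m = 12 sides.

12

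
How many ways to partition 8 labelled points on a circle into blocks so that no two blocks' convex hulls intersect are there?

The non-crossing partitions of [8] form a lattice of size C_8.
C_8 = 1430.

1430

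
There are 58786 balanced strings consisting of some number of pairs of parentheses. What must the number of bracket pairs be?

11

Balanced strings of n bracket-pairs are counted by C_n, and C_11 = 58786.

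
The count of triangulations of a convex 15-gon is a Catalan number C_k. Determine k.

13

The number of triangulations of a 15-gon is the Catalan number C_13 (index = sides − 2).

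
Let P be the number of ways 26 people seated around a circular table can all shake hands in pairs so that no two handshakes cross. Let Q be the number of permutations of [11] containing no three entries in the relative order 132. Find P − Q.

Non-crossing handshake pairings of 2n people are counted by C_n; 26 people gives n = 13. So P = C_13 = 742900.
Permutations of [n] avoiding any single length-3 pattern are counted by C_n; here n = 11. So Q = C_11 = 58786.
P − Q = 742900 − 58786 = 684114.

684114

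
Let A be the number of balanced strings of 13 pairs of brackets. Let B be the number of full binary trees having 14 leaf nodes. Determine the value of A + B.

With 13 pairs the number of balanced bracket strings is the Catalan number C_13. So A = C_13 = 742900.
A full binary tree with L leaves has L−1 internal nodes and is counted by C_{L−1}; L = 14 gives C_13. So B = C_13 = 742900.
A + B = 742900 + 742900 = 1485800.

1485800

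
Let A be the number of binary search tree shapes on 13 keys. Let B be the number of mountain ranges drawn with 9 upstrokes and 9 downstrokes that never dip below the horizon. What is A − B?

Binary trees (left/right distinguished) on n nodes are counted by C_n; here n = 13. So A = C_13 = 742900.
A Dyck path with 9 up-steps and 9 down-steps has semilength 9, so there are C_9 of them. So B = C_9 = 4862.
A − B = 742900 − 4862 = 738038.

738038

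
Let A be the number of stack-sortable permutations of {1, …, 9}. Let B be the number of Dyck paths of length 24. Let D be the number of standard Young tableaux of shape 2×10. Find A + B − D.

Stack-sortable permutations are exactly the 231-avoiding ones, counted by C_n; here n = 9. So A = C_9 = 4862.
Dyck paths of semilength n (length 2n) are counted by C_n; here n = 12. So B = C_12 = 208012.
Standard Young tableaux of shape 2×n are counted by C_n; here n = 10. So D = C_10 = 16796.
A + B − D = 4862 + 208012 − 16796 = 196078.

196078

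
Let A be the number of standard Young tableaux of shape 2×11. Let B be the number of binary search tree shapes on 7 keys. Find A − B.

By the hook-length formula (or a Dyck-path bijection), SYT of shape 2×11 number C_11. So A = C_11 = 58786.
Binary trees (left/right distinguished) on n nodes are counted by C_n; here n = 7. So B = C_7 = 429.
A − B = 58786 − 429 = 58357.

58357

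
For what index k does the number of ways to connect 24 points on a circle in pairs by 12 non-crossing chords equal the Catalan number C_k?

12

Pairing 24 circle points by 12 non-crossing chords gives C_12 matchings.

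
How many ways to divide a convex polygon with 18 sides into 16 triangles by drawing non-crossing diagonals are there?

35357670

The number of triangulations of an 18-gon is the Catalan number C_16 (index = sides − 2).
C_16 = C(32,16)/17 = 601080390/17 = 35357670.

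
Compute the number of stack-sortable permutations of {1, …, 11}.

Stack-sortable permutations are exactly the 231-avoiding ones, counted by C_n; here n = 11.
C_11 = C(22,11)/12 = 705432/12 = 58786.

58786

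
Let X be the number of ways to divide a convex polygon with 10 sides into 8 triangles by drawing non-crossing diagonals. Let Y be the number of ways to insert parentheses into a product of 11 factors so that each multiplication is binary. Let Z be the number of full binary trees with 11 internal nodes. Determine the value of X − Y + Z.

43420

Triangulations of a convex m-gon are counted by C_{m−2}; with m = 10 this is C_8. So X = C_8 = 1430.
Ways to associate a product of 11 factors correspond to binary trees on 11 leaves, so the count is C_10. So Y = C_10 = 16796.
Full binary trees with n internal nodes are counted by C_n; here n = 11. So Z = C_11 = 58786.
X − Y + Z = 1430 − 16796 + 58786 = 43420.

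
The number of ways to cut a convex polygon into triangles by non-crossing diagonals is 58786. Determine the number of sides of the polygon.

Triangulations of a convex m-gon are counted by C_{m−2}. The Catalan number equal to 58786 is C_11.
So m − 2 = 11, giving m = 13 sides.

13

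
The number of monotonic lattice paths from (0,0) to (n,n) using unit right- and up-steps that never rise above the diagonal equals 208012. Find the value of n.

12

Such diagonal-avoiding paths in an n×n grid are counted by C_n, and C_12 = 208012.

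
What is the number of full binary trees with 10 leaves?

4862

Full binary trees with 10 leaves have 10−1 = 9 internal nodes, so there are C_9 of them.
C_9 = C(18,9)/10 = 48620/10 = 4862.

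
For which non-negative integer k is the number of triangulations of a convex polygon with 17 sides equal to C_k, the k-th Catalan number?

15

Triangulations of a convex m-gon are counted by C_{m−2}; with m = 17 this is C_15.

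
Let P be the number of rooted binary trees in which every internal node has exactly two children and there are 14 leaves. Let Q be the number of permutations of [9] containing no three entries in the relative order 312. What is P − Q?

738038

A full binary tree with L leaves has L−1 internal nodes and is counted by C_{L−1}; L = 14 gives C_13. So P = C_13 = 742900.
Permutations of [n] avoiding any single length-3 pattern are counted by C_n; here n = 9. So Q = C_9 = 4862.
P − Q = 742900 − 4862 = 738038.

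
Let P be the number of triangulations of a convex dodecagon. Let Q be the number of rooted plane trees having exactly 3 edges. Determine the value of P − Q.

A convex 12-gon is triangulated into 10 triangles, and the number of such triangulations is the Catalan number C_{12−2} = C_10. So P = C_10 = 16796.
A rooted plane tree with 3 edges has 4 nodes, and the count is C_3. So Q = C_3 = 5.
P − Q = 16796 − 5 = 16791.

16791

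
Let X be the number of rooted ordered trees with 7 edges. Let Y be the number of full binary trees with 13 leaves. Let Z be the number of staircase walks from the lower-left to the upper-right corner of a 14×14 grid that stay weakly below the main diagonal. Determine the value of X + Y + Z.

A rooted plane tree with 7 edges has 8 nodes, and the count is C_7. So X = C_7 = 429.
Full binary trees with 13 leaves have 13−1 = 12 internal nodes, so there are C_12 of them. So Y = C_12 = 208012.
Sub-diagonal monotone paths from (0,0) to (14,14) biject with Dyck paths of semilength 14, giving C_14. So Z = C_14 = 2674440.
X + Y + Z = 429 + 208012 + 2674440 = 2882881.

2882881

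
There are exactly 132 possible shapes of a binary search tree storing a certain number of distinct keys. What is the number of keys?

Binary search tree shapes on n keys are counted by C_n, and C_6 = 132.

6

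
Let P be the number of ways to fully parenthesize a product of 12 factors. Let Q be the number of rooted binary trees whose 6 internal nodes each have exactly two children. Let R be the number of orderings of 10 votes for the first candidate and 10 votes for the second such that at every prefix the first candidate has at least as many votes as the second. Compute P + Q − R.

42122

Parenthesizations of m factors correspond to full binary trees with m leaves, counted by C_{m−1}; m = 12 gives C_11. So P = C_11 = 58786.
The number of full binary trees on 6 internal nodes is the Catalan number C_6. So Q = C_6 = 132.
Reading a vote for the leader as '(' and for the other as ')' turns such a sequence into a balanced string of 10 pairs, so the count is C_10. So R = C_10 = 16796.
P + Q − R = 58786 + 132 − 16796 = 42122.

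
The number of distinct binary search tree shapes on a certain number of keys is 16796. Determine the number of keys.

10

Binary search tree shapes on n keys are counted by C_n, and C_10 = 16796.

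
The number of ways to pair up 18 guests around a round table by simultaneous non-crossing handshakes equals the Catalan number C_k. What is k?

With 18 = 2·9 people, non-crossing handshake pairings are non-crossing perfect matchings on a circle, counted by C_9.

9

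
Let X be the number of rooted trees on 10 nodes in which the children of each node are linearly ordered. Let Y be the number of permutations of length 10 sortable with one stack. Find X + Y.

21658

A rooted plane tree on 10 nodes has 9 edges, and such trees are counted by C_9. So X = C_9 = 4862.
Stack-sortable permutations are exactly the 231-avoiding ones, counted by C_n; here n = 10. So Y = C_10 = 16796.
X + Y = 4862 + 16796 = 21658.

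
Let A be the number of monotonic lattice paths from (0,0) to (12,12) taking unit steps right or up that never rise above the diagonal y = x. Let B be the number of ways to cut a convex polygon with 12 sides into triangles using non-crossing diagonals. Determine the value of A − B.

191216

Monotone paths in an n×n grid that stay weakly below the diagonal are counted by C_n; here n = 12. So A = C_12 = 208012.
A convex 12-gon is triangulated into 10 triangles, and the number of such triangulations is the Catalan number C_{12−2} = C_10. So B = C_10 = 16796.
A − B = 208012 − 16796 = 191216.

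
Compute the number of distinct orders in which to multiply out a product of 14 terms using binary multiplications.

Ways to associate a product of 14 factors correspond to binary trees on 14 leaves, so the count is C_13.
C_13 = C_12 · 2(2·12+1)/(12+2) = 208012 · 50/14 = 742900.

742900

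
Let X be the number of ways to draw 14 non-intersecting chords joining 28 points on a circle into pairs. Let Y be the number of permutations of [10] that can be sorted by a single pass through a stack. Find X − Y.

2657644

Pairing 28 circle points by 14 non-crossing chords gives C_14 matchings. So X = C_14 = 2674440.
By Knuth's characterisation, the stack-sortable permutations of length 10 are the 231-avoiders, numbering C_10. So Y = C_10 = 16796.
X − Y = 2674440 − 16796 = 2657644.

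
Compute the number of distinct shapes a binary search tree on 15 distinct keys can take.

Rooted binary trees with 15 nodes (each child slot possibly empty) number C_15.
C_15 = C(30,15)/16 = 155117520/16 = 9694845.

9694845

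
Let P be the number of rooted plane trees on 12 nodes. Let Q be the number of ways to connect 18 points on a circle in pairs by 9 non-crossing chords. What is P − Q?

53924

A rooted plane tree on 12 nodes has 11 edges, and such trees are counted by C_11. So P = C_11 = 58786.
Pairing 18 circle points by 9 non-crossing chords gives C_9 matchings. So Q = C_9 = 4862.
P − Q = 58786 − 4862 = 53924.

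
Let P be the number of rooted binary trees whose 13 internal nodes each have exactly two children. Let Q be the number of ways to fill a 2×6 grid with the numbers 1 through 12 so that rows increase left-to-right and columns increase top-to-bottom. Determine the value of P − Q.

The number of full binary trees on 13 internal nodes is the Catalan number C_13. So P = C_13 = 742900.
By the hook-length formula (or a Dyck-path bijection), SYT of shape 2×6 number C_6. So Q = C_6 = 132.
P − Q = 742900 − 132 = 742768.

742768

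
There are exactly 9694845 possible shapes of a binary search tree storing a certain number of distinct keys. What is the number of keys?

Binary search tree shapes on n keys are counted by C_n. The Catalan number equal to 9694845 is C_15.

15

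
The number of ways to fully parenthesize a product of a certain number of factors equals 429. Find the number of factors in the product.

8

Parenthesizations of m factors are counted by C_{m−1}. Since C_7 = 429, the index is 7.
So the index is 7, and the number of factors is 7 + 1 = 8.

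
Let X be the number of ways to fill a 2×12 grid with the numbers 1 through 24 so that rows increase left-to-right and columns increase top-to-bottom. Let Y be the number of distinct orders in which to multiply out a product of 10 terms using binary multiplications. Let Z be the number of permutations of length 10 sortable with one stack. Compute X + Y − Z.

Standard Young tableaux of shape 2×n are counted by C_n; here n = 12. So X = C_12 = 208012.
Bracketing 10 factors into binary products is counted by C_{10−1} = C_9. So Y = C_9 = 4862.
By Knuth's characterisation, the stack-sortable permutations of length 10 are the 231-avoiders, numbering C_10. So Z = C_10 = 16796.
X + Y − Z = 208012 + 4862 − 16796 = 196078.

196078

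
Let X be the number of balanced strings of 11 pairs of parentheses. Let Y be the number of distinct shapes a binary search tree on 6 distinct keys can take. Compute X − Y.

58654

With 11 pairs the number of balanced bracket strings is the Catalan number C_11. So X = C_11 = 58786.
There are C_n binary search tree shapes on n keys; with n = 6 that is C_6. So Y = C_6 = 132.
X − Y = 58786 − 132 = 58654.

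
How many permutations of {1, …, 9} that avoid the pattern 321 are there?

4862

For any fixed pattern of length 3, the pattern-avoiding permutations of [9] number C_9.
C_9 = C(18,9)/10 = 48620/10 = 4862.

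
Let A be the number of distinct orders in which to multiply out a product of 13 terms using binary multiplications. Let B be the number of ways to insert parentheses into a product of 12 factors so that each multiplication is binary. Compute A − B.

Ways to associate a product of 13 factors correspond to binary trees on 13 leaves, so the count is C_12. So A = C_12 = 208012.
Parenthesizations of m factors correspond to full binary trees with m leaves, counted by C_{m−1}; m = 12 gives C_11. So B = C_11 = 58786.
A − B = 208012 − 58786 = 149226.

149226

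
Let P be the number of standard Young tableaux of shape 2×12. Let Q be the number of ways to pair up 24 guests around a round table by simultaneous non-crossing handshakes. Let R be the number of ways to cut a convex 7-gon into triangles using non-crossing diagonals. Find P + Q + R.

416066

By the hook-length formula (or a Dyck-path bijection), SYT of shape 2×12 number C_12. So P = C_12 = 208012.
Non-crossing handshake pairings of 2n people are counted by C_n; 24 people gives n = 12. So Q = C_12 = 208012.
Triangulations of a convex m-gon are counted by C_{m−2}; with m = 7 this is C_5. So R = C_5 = 42.
P + Q + R = 208012 + 208012 + 42 = 416066.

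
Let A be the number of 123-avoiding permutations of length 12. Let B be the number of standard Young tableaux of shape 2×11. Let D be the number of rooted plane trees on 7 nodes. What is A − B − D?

149094

For any fixed pattern of length 3, the pattern-avoiding permutations of [12] number C_12. So A = C_12 = 208012.
By the hook-length formula (or a Dyck-path bijection), SYT of shape 2×11 number C_11. So B = C_11 = 58786.
Rooted ordered (plane) trees on m nodes have m−1 edges and are counted by C_{m−1}; m = 7 gives C_6. So D = C_6 = 132.
A − B − D = 208012 − 58786 − 132 = 149094.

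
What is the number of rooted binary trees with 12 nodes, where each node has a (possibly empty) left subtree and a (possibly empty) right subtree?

208012

Binary trees (left/right distinguished) on n nodes are counted by C_n; here n = 12.
C_12 = 208012.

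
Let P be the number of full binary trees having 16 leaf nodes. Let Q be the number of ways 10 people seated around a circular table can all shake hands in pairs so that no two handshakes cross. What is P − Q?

Full binary trees with 16 leaves have 16−1 = 15 internal nodes, so there are C_15 of them. So P = C_15 = 9694845.
Non-crossing handshake pairings of 2n people are counted by C_n; 10 people gives n = 5. So Q = C_5 = 42.
P − Q = 9694845 − 42 = 9694803.

9694803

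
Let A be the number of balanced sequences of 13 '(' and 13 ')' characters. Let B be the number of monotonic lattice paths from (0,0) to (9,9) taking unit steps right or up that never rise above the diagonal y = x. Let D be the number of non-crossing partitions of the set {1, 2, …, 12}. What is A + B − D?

Balanced strings of n pairs of brackets are counted by C_n; here n = 13. So A = C_13 = 742900.
Monotone paths in an n×n grid that stay weakly below the diagonal are counted by C_n; here n = 9. So B = C_9 = 4862.
The non-crossing partitions of [12] form a lattice of size C_12. So D = C_12 = 208012.
A + B − D = 742900 + 4862 − 208012 = 539750.

539750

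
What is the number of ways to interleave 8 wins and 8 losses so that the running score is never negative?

Reading a vote for the leader as '(' and for the other as ')' turns such a sequence into a balanced string of 8 pairs, so the count is C_8.
C_8 = C(16,8)/9 = 12870/9 = 1430.

1430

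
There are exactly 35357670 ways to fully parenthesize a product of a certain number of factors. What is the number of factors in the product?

Parenthesizations of m factors are counted by C_{m−1}. The Catalan number equal to 35357670 is C_16.
So the index is 16, and the number of factors is 16 + 1 = 17.

17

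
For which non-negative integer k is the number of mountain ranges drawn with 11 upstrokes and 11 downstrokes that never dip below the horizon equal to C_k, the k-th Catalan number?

11

A Dyck path with 11 up-steps and 11 down-steps has semilength 11, so there are C_11 of them.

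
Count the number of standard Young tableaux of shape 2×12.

208012

Standard Young tableaux of shape 2×n are counted by C_n; here n = 12.
C_12 = C(24,12)/13 = 2704156/13 = 208012.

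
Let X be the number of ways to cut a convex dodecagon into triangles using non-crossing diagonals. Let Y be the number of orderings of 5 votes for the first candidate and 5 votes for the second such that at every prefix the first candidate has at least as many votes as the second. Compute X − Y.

16754

The number of triangulations of a 12-gon is the Catalan number C_10 (index = sides − 2). So X = C_10 = 16796.
Ballot sequences with n votes each where one side never trails are Dyck words, counted by C_n; here n = 5. So Y = C_5 = 42.
X − Y = 16796 − 42 = 16754.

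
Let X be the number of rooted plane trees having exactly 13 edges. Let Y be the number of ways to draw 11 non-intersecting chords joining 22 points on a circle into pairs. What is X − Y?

684114

Rooted ordered trees with n edges are counted by C_n; here n = 13. So X = C_13 = 742900.
Pairing 22 circle points by 11 non-crossing chords gives C_11 matchings. So Y = C_11 = 58786.
X − Y = 742900 − 58786 = 684114.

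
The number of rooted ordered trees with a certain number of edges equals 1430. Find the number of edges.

8

Rooted ordered trees with n edges are counted by C_n. The Catalan number equal to 1430 is C_8.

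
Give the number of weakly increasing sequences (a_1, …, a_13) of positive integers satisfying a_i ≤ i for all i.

Such sub-staircase sequences of length n are counted by C_n; here n = 13.
C_13 = C(26,13)/14 = 10400600/14 = 742900.

742900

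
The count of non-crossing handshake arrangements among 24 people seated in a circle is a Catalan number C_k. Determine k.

12

With 24 = 2·12 people, non-crossing handshake pairings are non-crossing perfect matchings on a circle, counted by C_12.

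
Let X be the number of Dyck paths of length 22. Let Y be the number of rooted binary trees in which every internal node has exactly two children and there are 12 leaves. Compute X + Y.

Dyck paths of semilength n (length 2n) are counted by C_n; here n = 11. So X = C_11 = 58786.
A full binary tree with L leaves has L−1 internal nodes and is counted by C_{L−1}; L = 12 gives C_11. So Y = C_11 = 58786.
X + Y = 58786 + 58786 = 117572.

117572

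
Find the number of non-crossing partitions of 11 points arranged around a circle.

Non-crossing partitions of an n-element set are counted by C_n; here n = 11.
C_11 = C(22,11)/12 = 705432/12 = 58786.

58786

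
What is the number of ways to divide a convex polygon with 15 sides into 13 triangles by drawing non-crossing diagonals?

742900

The number of triangulations of a 15-gon is the Catalan number C_13 (index = sides − 2).
C_13 = C(26,13)/14 = 10400600/14 = 742900.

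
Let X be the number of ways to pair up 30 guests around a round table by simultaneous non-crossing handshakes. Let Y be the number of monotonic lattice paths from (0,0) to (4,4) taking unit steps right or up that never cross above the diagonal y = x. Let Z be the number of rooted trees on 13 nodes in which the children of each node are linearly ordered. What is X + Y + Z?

9902871

Non-crossing handshake pairings of 2n people are counted by C_n; 30 people gives n = 15. So X = C_15 = 9694845.
Sub-diagonal monotone paths from (0,0) to (4,4) biject with Dyck paths of semilength 4, giving C_4. So Y = C_4 = 14.
A rooted plane tree on 13 nodes has 12 edges, and such trees are counted by C_12. So Z = C_12 = 208012.
X + Y + Z = 9694845 + 14 + 208012 = 9902871.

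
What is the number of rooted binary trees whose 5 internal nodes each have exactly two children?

42

The number of full binary trees on 5 internal nodes is the Catalan number C_5.
C_5 = C(10,5)/6 = 252/6 = 42.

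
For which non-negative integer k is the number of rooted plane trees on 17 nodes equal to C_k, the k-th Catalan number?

16

Rooted ordered (plane) trees on m nodes have m−1 edges and are counted by C_{m−1}; m = 17 gives C_16.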